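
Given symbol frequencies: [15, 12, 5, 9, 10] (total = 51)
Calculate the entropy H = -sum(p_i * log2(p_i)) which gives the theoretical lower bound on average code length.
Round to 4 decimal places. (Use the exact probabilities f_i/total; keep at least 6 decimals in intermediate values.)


Per-symbol terms -p_i * log2(p_i) with p_i = f_i/51:
  p = 15/51 = 0.294118: log2(p) = -1.765535, -p*log2(p) = 0.519275
  p = 12/51 = 0.235294: log2(p) = -2.087463, -p*log2(p) = 0.491168
  p = 5/51 = 0.098039: log2(p) = -3.350497, -p*log2(p) = 0.328480
  p = 9/51 = 0.176471: log2(p) = -2.502500, -p*log2(p) = 0.441618
  p = 10/51 = 0.196078: log2(p) = -2.350497, -p*log2(p) = 0.460882
H = 0.519275 + 0.491168 + 0.328480 + 0.441618 + 0.460882 = 2.241423

H = 2.2414 bits/symbol


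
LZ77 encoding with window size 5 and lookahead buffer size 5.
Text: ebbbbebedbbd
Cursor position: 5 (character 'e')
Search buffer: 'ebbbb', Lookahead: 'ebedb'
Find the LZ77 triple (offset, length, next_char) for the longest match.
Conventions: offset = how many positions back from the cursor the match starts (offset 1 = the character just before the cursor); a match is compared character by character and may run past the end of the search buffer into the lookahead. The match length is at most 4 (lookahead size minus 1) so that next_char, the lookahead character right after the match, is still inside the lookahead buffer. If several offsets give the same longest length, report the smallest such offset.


Try each offset into the search buffer:
  offset=1 (pos 4, char 'b'): match length 0
  offset=2 (pos 3, char 'b'): match length 0
  offset=3 (pos 2, char 'b'): match length 0
  offset=4 (pos 1, char 'b'): match length 0
  offset=5 (pos 0, char 'e'): match length 2
Longest match has length 2 at offset 5.
next_char = character at position 5 + 2 = 7 -> 'e'

Best match: offset=5, length=2 (matching 'eb' starting at position 0)
LZ77 triple: (5, 2, 'e')


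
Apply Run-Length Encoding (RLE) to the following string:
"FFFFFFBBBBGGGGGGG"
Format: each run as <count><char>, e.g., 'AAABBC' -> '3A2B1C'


Scanning runs left to right:
  i=0: run of 'F' x 6 -> '6F'
  i=6: run of 'B' x 4 -> '4B'
  i=10: run of 'G' x 7 -> '7G'

RLE = 6F4B7G


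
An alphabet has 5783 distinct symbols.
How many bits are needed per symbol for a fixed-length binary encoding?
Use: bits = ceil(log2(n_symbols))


log2(5783) = 12.4976
Bracket: 2^12 = 4096 < 5783 <= 2^13 = 8192
So ceil(log2(5783)) = 13

bits = ceil(log2(5783)) = ceil(12.4976) = 13 bits


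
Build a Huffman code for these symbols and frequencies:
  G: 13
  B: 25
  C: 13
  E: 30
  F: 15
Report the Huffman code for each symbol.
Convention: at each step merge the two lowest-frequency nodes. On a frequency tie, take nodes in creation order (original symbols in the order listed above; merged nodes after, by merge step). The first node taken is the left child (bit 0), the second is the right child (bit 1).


Huffman tree construction:
Step 1: Merge G(13) + C(13) = 26
Step 2: Merge F(15) + B(25) = 40
Step 3: Merge (G+C)(26) + E(30) = 56
Step 4: Merge (F+B)(40) + ((G+C)+E)(56) = 96
Read each symbol's code off the tree from the root (left child = 0, right child = 1).

Codes:
  G: 100 (length 3)
  B: 01 (length 2)
  C: 101 (length 3)
  E: 11 (length 2)
  F: 00 (length 2)
Average code length: 218/96 = 2.2708 bits/symbol


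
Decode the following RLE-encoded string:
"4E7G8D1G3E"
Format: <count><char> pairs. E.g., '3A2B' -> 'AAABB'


Expanding each <count><char> pair:
  4E -> 'EEEE'
  7G -> 'GGGGGGG'
  8D -> 'DDDDDDDD'
  1G -> 'G'
  3E -> 'EEE'

Decoded = EEEEGGGGGGGDDDDDDDDGEEE


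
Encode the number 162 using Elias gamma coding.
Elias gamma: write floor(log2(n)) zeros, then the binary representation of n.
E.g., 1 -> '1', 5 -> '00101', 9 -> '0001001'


num_bits = floor(log2(162)) + 1 = 8
leading_zeros = num_bits - 1 = 7
binary(162) = 10100010

Elias gamma(162) = '0000000' + '10100010' = 000000010100010 (15 bits)


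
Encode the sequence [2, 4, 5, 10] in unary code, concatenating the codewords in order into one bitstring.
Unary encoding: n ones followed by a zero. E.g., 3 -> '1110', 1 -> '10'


Encode each number as n ones followed by a terminating 0:
  2 -> 110 (3 bits)
  4 -> 11110 (5 bits)
  5 -> 111110 (6 bits)
  10 -> 11111111110 (11 bits)
Total length = 3 + 5 + 6 + 11 = 25 bits.

Unary([2, 4, 5, 10]) = 1101111011111011111111110 (25 bits)


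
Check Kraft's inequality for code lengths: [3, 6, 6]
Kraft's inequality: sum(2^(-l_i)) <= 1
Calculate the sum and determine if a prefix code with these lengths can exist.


Sum = 2^(-3) + 2^(-6) + 2^(-6)
    = 0.125 + 0.015625 + 0.015625
    = 10/64 = 0.15625
Since 0.15625 <= 1, Kraft's inequality IS satisfied.
A prefix code with these lengths CAN exist.

Kraft sum = 0.15625. Satisfied.


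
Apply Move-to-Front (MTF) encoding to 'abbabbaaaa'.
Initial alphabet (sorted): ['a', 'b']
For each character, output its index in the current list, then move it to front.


MTF encoding:
'a': index 0 in ['a', 'b'] -> ['a', 'b']
'b': index 1 in ['a', 'b'] -> ['b', 'a']
'b': index 0 in ['b', 'a'] -> ['b', 'a']
'a': index 1 in ['b', 'a'] -> ['a', 'b']
'b': index 1 in ['a', 'b'] -> ['b', 'a']
'b': index 0 in ['b', 'a'] -> ['b', 'a']
'a': index 1 in ['b', 'a'] -> ['a', 'b']
'a': index 0 in ['a', 'b'] -> ['a', 'b']
'a': index 0 in ['a', 'b'] -> ['a', 'b']
'a': index 0 in ['a', 'b'] -> ['a', 'b']


Output: [0, 1, 0, 1, 1, 0, 1, 0, 0, 0]


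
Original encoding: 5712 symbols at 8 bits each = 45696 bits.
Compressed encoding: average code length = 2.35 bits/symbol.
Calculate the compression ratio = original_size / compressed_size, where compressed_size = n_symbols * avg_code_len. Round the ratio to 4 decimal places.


original_size = n_symbols * orig_bits = 5712 * 8 = 45696 bits
compressed_size = n_symbols * avg_code_len = 5712 * 2.35 = 13423.2 bits
ratio = original_size / compressed_size = 45696 / 13423.2 = 3.4043

Compression ratio = 3.4043


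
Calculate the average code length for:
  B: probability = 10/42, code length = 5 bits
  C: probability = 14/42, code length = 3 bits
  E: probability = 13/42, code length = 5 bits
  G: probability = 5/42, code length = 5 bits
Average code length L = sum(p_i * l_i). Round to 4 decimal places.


Weighted contributions p_i * l_i:
  B: (10/42) * 5 = 50/42
  C: (14/42) * 3 = 42/42
  E: (13/42) * 5 = 65/42
  G: (5/42) * 5 = 25/42
Sum = (50 + 42 + 65 + 25)/42 = 182/42

L = 182/42 = 4.3333 bits/symbol


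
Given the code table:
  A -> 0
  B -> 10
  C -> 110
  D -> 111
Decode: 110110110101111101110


Decoding:
110 -> C
110 -> C
110 -> C
10 -> B
111 -> D
110 -> C
111 -> D
0 -> A


Result: CCCBDCDA


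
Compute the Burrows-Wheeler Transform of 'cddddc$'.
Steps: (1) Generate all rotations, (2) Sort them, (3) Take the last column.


Rotations (sorted):
  0: $cddddc -> last char: c
  1: c$cdddd -> last char: d
  2: cddddc$ -> last char: $
  3: dc$cddd -> last char: d
  4: ddc$cdd -> last char: d
  5: dddc$cd -> last char: d
  6: ddddc$c -> last char: c


BWT = cd$dddc


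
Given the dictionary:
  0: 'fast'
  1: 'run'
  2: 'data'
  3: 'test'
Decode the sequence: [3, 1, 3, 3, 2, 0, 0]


Look up each index in the dictionary:
  3 -> 'test'
  1 -> 'run'
  3 -> 'test'
  3 -> 'test'
  2 -> 'data'
  0 -> 'fast'
  0 -> 'fast'

Decoded: "test run test test data fast fast"


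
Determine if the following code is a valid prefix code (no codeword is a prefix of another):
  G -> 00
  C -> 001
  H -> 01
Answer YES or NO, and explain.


Checking each pair (does one codeword prefix another?):
  G='00' vs C='001': prefix -- VIOLATION

NO -- this is NOT a valid prefix code. G (00) is a prefix of C (001).


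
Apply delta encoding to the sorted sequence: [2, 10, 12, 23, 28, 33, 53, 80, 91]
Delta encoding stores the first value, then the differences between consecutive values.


First value: 2
Deltas:
  10 - 2 = 8
  12 - 10 = 2
  23 - 12 = 11
  28 - 23 = 5
  33 - 28 = 5
  53 - 33 = 20
  80 - 53 = 27
  91 - 80 = 11


Delta encoded: [2, 8, 2, 11, 5, 5, 20, 27, 11]


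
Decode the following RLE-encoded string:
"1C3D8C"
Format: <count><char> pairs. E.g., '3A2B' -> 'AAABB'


Expanding each <count><char> pair:
  1C -> 'C'
  3D -> 'DDD'
  8C -> 'CCCCCCCC'

Decoded = CDDDCCCCCCCC


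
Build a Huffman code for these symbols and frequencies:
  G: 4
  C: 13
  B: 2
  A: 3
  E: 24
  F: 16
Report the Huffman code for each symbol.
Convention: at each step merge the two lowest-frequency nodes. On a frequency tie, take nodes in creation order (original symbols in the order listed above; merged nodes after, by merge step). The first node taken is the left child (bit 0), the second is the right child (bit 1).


Huffman tree construction:
Step 1: Merge B(2) + A(3) = 5
Step 2: Merge G(4) + (B+A)(5) = 9
Step 3: Merge (G+(B+A))(9) + C(13) = 22
Step 4: Merge F(16) + ((G+(B+A))+C)(22) = 38
Step 5: Merge E(24) + (F+((G+(B+A))+C))(38) = 62
Read each symbol's code off the tree from the root (left child = 0, right child = 1).

Codes:
  G: 1100 (length 4)
  C: 111 (length 3)
  B: 11010 (length 5)
  A: 11011 (length 5)
  E: 0 (length 1)
  F: 10 (length 2)
Average code length: 136/62 = 2.1935 bits/symbol


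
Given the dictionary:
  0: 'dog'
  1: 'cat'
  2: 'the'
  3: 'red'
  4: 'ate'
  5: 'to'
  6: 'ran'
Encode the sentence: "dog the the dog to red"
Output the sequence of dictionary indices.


Look up each word in the dictionary:
  'dog' -> 0
  'the' -> 2
  'the' -> 2
  'dog' -> 0
  'to' -> 5
  'red' -> 3

Encoded: [0, 2, 2, 0, 5, 3]


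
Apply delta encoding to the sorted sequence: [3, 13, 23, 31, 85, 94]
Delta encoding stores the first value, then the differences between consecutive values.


First value: 3
Deltas:
  13 - 3 = 10
  23 - 13 = 10
  31 - 23 = 8
  85 - 31 = 54
  94 - 85 = 9


Delta encoded: [3, 10, 10, 8, 54, 9]


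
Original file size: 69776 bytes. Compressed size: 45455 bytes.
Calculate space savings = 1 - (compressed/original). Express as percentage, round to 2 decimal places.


ratio = compressed/original = 45455/69776 = 0.651442
savings = 1 - ratio = 1 - 0.651442 = 0.348558
as a percentage: 0.348558 * 100 = 34.86%

Space savings = 1 - 45455/69776 = 34.86%


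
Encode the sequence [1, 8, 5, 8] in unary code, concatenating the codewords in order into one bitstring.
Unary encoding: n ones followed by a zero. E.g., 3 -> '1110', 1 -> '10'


Encode each number as n ones followed by a terminating 0:
  1 -> 10 (2 bits)
  8 -> 111111110 (9 bits)
  5 -> 111110 (6 bits)
  8 -> 111111110 (9 bits)
Total length = 2 + 9 + 6 + 9 = 26 bits.

Unary([1, 8, 5, 8]) = 10111111110111110111111110 (26 bits)


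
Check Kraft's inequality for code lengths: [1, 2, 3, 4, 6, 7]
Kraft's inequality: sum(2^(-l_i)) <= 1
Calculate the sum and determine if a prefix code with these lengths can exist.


Sum = 2^(-1) + 2^(-2) + 2^(-3) + 2^(-4) + 2^(-6) + 2^(-7)
    = 0.5 + 0.25 + 0.125 + 0.0625 + 0.015625 + 0.0078125
    = 123/128 = 0.9609375
Since 0.9609375 <= 1, Kraft's inequality IS satisfied.
A prefix code with these lengths CAN exist.

Kraft sum = 0.9609375. Satisfied.


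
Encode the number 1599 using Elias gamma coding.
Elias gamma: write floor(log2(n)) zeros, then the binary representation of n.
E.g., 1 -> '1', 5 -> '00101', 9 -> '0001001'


num_bits = floor(log2(1599)) + 1 = 11
leading_zeros = num_bits - 1 = 10
binary(1599) = 11000111111

Elias gamma(1599) = '0000000000' + '11000111111' = 000000000011000111111 (21 bits)


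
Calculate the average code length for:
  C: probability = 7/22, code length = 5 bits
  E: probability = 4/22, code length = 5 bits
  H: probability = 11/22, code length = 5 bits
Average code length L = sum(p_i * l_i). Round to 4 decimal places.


Weighted contributions p_i * l_i:
  C: (7/22) * 5 = 35/22
  E: (4/22) * 5 = 20/22
  H: (11/22) * 5 = 55/22
Sum = (35 + 20 + 55)/22 = 110/22

L = 110/22 = 5.0000 bits/symbol


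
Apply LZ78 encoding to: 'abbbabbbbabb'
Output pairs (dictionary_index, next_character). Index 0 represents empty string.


LZ78 encoding steps:
Dictionary: {0: ''}
Step 1: w='' (idx 0), next='a' -> output (0, 'a'), add 'a' as idx 1
Step 2: w='' (idx 0), next='b' -> output (0, 'b'), add 'b' as idx 2
Step 3: w='b' (idx 2), next='b' -> output (2, 'b'), add 'bb' as idx 3
Step 4: w='a' (idx 1), next='b' -> output (1, 'b'), add 'ab' as idx 4
Step 5: w='bb' (idx 3), next='b' -> output (3, 'b'), add 'bbb' as idx 5
Step 6: w='ab' (idx 4), next='b' -> output (4, 'b'), add 'abb' as idx 6


Encoded: [(0, 'a'), (0, 'b'), (2, 'b'), (1, 'b'), (3, 'b'), (4, 'b')]


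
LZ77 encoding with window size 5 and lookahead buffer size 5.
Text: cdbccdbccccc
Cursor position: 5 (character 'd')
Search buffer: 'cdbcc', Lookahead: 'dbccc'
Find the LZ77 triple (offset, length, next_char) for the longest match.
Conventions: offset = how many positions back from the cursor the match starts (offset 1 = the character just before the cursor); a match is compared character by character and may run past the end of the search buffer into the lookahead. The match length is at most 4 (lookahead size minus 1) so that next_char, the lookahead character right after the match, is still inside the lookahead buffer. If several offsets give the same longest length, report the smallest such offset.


Try each offset into the search buffer:
  offset=1 (pos 4, char 'c'): match length 0
  offset=2 (pos 3, char 'c'): match length 0
  offset=3 (pos 2, char 'b'): match length 0
  offset=4 (pos 1, char 'd'): match length 4
  offset=5 (pos 0, char 'c'): match length 0
Longest match has length 4 at offset 4.
next_char = character at position 5 + 4 = 9 -> 'c'

Best match: offset=4, length=4 (matching 'dbcc' starting at position 1)
LZ77 triple: (4, 4, 'c')


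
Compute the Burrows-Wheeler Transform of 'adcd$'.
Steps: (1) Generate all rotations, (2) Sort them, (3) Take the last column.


Rotations (sorted):
  0: $adcd -> last char: d
  1: adcd$ -> last char: $
  2: cd$ad -> last char: d
  3: d$adc -> last char: c
  4: dcd$a -> last char: a


BWT = d$dca


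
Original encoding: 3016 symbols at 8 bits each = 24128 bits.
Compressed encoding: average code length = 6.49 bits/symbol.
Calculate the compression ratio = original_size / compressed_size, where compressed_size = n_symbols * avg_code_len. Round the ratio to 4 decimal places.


original_size = n_symbols * orig_bits = 3016 * 8 = 24128 bits
compressed_size = n_symbols * avg_code_len = 3016 * 6.49 = 19573.84 bits
ratio = original_size / compressed_size = 24128 / 19573.84 = 1.2327

Compression ratio = 1.2327


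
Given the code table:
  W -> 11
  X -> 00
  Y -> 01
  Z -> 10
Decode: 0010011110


Decoding:
00 -> X
10 -> Z
01 -> Y
11 -> W
10 -> Z


Result: XZYWZ


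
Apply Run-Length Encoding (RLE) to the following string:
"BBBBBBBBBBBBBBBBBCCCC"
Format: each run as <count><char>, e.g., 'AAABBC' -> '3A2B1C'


Scanning runs left to right:
  i=0: run of 'B' x 17 -> '17B'
  i=17: run of 'C' x 4 -> '4C'

RLE = 17B4C


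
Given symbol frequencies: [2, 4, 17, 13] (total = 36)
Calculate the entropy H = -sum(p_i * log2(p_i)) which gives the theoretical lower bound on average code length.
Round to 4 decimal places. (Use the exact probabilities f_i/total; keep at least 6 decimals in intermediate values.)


Per-symbol terms -p_i * log2(p_i) with p_i = f_i/36:
  p = 2/36 = 0.055556: log2(p) = -4.169925, -p*log2(p) = 0.231663
  p = 4/36 = 0.111111: log2(p) = -3.169925, -p*log2(p) = 0.352214
  p = 17/36 = 0.472222: log2(p) = -1.082462, -p*log2(p) = 0.511163
  p = 13/36 = 0.361111: log2(p) = -1.469485, -p*log2(p) = 0.530647
H = 0.231663 + 0.352214 + 0.511163 + 0.530647 = 1.625687

H = 1.6257 bits/symbol


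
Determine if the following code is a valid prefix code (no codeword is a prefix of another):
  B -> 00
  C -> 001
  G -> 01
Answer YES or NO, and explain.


Checking each pair (does one codeword prefix another?):
  B='00' vs C='001': prefix -- VIOLATION

NO -- this is NOT a valid prefix code. B (00) is a prefix of C (001).


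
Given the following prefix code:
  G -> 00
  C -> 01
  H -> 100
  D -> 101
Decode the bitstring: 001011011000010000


Decoding step by step:
Bits 00 -> G
Bits 101 -> D
Bits 101 -> D
Bits 100 -> H
Bits 00 -> G
Bits 100 -> H
Bits 00 -> G


Decoded message: GDDHGHG


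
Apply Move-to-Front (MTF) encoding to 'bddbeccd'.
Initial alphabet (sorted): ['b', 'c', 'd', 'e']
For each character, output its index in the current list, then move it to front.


MTF encoding:
'b': index 0 in ['b', 'c', 'd', 'e'] -> ['b', 'c', 'd', 'e']
'd': index 2 in ['b', 'c', 'd', 'e'] -> ['d', 'b', 'c', 'e']
'd': index 0 in ['d', 'b', 'c', 'e'] -> ['d', 'b', 'c', 'e']
'b': index 1 in ['d', 'b', 'c', 'e'] -> ['b', 'd', 'c', 'e']
'e': index 3 in ['b', 'd', 'c', 'e'] -> ['e', 'b', 'd', 'c']
'c': index 3 in ['e', 'b', 'd', 'c'] -> ['c', 'e', 'b', 'd']
'c': index 0 in ['c', 'e', 'b', 'd'] -> ['c', 'e', 'b', 'd']
'd': index 3 in ['c', 'e', 'b', 'd'] -> ['d', 'c', 'e', 'b']


Output: [0, 2, 0, 1, 3, 3, 0, 3]


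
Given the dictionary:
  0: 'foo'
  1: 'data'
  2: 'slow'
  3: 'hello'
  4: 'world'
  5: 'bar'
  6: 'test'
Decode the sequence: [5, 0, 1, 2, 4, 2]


Look up each index in the dictionary:
  5 -> 'bar'
  0 -> 'foo'
  1 -> 'data'
  2 -> 'slow'
  4 -> 'world'
  2 -> 'slow'

Decoded: "bar foo data slow world slow"


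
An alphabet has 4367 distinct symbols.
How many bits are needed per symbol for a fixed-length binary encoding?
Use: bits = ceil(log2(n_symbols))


log2(4367) = 12.0924
Bracket: 2^12 = 4096 < 4367 <= 2^13 = 8192
So ceil(log2(4367)) = 13

bits = ceil(log2(4367)) = ceil(12.0924) = 13 bits


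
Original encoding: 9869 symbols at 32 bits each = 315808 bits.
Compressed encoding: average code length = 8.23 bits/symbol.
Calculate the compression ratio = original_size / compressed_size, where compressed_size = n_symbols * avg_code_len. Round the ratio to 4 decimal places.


original_size = n_symbols * orig_bits = 9869 * 32 = 315808 bits
compressed_size = n_symbols * avg_code_len = 9869 * 8.23 = 81221.87 bits
ratio = original_size / compressed_size = 315808 / 81221.87 = 3.8882

Compression ratio = 3.8882


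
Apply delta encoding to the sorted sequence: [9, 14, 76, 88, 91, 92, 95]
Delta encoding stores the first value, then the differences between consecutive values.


First value: 9
Deltas:
  14 - 9 = 5
  76 - 14 = 62
  88 - 76 = 12
  91 - 88 = 3
  92 - 91 = 1
  95 - 92 = 3


Delta encoded: [9, 5, 62, 12, 3, 1, 3]


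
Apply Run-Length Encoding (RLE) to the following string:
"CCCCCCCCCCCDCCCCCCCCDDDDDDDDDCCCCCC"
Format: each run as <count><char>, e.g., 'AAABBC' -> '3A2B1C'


Scanning runs left to right:
  i=0: run of 'C' x 11 -> '11C'
  i=11: run of 'D' x 1 -> '1D'
  i=12: run of 'C' x 8 -> '8C'
  i=20: run of 'D' x 9 -> '9D'
  i=29: run of 'C' x 6 -> '6C'

RLE = 11C1D8C9D6C


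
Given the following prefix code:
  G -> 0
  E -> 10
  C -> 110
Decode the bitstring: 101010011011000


Decoding step by step:
Bits 10 -> E
Bits 10 -> E
Bits 10 -> E
Bits 0 -> G
Bits 110 -> C
Bits 110 -> C
Bits 0 -> G
Bits 0 -> G


Decoded message: EEEGCCGG


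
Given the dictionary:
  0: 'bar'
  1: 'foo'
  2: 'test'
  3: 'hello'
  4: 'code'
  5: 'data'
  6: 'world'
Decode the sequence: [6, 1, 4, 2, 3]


Look up each index in the dictionary:
  6 -> 'world'
  1 -> 'foo'
  4 -> 'code'
  2 -> 'test'
  3 -> 'hello'

Decoded: "world foo code test hello"


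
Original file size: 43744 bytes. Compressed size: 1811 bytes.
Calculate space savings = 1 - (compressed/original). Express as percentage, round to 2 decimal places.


ratio = compressed/original = 1811/43744 = 0.0414
savings = 1 - ratio = 1 - 0.0414 = 0.9586
as a percentage: 0.9586 * 100 = 95.86%

Space savings = 1 - 1811/43744 = 95.86%


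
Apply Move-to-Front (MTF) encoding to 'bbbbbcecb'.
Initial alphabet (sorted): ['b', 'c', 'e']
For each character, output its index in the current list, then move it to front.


MTF encoding:
'b': index 0 in ['b', 'c', 'e'] -> ['b', 'c', 'e']
'b': index 0 in ['b', 'c', 'e'] -> ['b', 'c', 'e']
'b': index 0 in ['b', 'c', 'e'] -> ['b', 'c', 'e']
'b': index 0 in ['b', 'c', 'e'] -> ['b', 'c', 'e']
'b': index 0 in ['b', 'c', 'e'] -> ['b', 'c', 'e']
'c': index 1 in ['b', 'c', 'e'] -> ['c', 'b', 'e']
'e': index 2 in ['c', 'b', 'e'] -> ['e', 'c', 'b']
'c': index 1 in ['e', 'c', 'b'] -> ['c', 'e', 'b']
'b': index 2 in ['c', 'e', 'b'] -> ['b', 'c', 'e']


Output: [0, 0, 0, 0, 0, 1, 2, 1, 2]


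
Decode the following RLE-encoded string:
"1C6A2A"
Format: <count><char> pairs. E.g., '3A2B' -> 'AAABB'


Expanding each <count><char> pair:
  1C -> 'C'
  6A -> 'AAAAAA'
  2A -> 'AA'

Decoded = CAAAAAAAA


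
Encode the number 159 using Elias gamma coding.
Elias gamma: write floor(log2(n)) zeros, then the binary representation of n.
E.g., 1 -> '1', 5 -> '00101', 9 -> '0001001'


num_bits = floor(log2(159)) + 1 = 8
leading_zeros = num_bits - 1 = 7
binary(159) = 10011111

Elias gamma(159) = '0000000' + '10011111' = 000000010011111 (15 bits)


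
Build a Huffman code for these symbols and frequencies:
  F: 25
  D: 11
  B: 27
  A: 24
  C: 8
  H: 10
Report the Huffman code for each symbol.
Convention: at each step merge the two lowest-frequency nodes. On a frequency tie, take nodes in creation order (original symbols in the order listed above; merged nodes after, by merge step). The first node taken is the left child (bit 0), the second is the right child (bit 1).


Huffman tree construction:
Step 1: Merge C(8) + H(10) = 18
Step 2: Merge D(11) + (C+H)(18) = 29
Step 3: Merge A(24) + F(25) = 49
Step 4: Merge B(27) + (D+(C+H))(29) = 56
Step 5: Merge (A+F)(49) + (B+(D+(C+H)))(56) = 105
Read each symbol's code off the tree from the root (left child = 0, right child = 1).

Codes:
  F: 01 (length 2)
  D: 110 (length 3)
  B: 10 (length 2)
  A: 00 (length 2)
  C: 1110 (length 4)
  H: 1111 (length 4)
Average code length: 257/105 = 2.4476 bits/symbol


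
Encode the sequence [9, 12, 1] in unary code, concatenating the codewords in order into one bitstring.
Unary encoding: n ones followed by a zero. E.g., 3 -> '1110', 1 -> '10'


Encode each number as n ones followed by a terminating 0:
  9 -> 1111111110 (10 bits)
  12 -> 1111111111110 (13 bits)
  1 -> 10 (2 bits)
Total length = 10 + 13 + 2 = 25 bits.

Unary([9, 12, 1]) = 1111111110111111111111010 (25 bits)


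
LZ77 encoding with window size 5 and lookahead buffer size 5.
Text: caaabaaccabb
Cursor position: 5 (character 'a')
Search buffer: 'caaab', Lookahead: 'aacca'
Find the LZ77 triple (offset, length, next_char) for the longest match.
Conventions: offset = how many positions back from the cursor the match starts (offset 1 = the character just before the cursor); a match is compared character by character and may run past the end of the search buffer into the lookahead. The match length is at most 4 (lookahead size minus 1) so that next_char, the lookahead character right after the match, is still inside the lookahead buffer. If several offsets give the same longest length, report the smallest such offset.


Try each offset into the search buffer:
  offset=1 (pos 4, char 'b'): match length 0
  offset=2 (pos 3, char 'a'): match length 1
  offset=3 (pos 2, char 'a'): match length 2
  offset=4 (pos 1, char 'a'): match length 2
  offset=5 (pos 0, char 'c'): match length 0
Longest match has length 2, found at offsets 3, 4; take the smallest, offset 3.
next_char = character at position 5 + 2 = 7 -> 'c'

Best match: offset=3, length=2 (matching 'aa' starting at position 2)
LZ77 triple: (3, 2, 'c')


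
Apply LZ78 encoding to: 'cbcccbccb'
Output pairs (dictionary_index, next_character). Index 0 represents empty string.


LZ78 encoding steps:
Dictionary: {0: ''}
Step 1: w='' (idx 0), next='c' -> output (0, 'c'), add 'c' as idx 1
Step 2: w='' (idx 0), next='b' -> output (0, 'b'), add 'b' as idx 2
Step 3: w='c' (idx 1), next='c' -> output (1, 'c'), add 'cc' as idx 3
Step 4: w='c' (idx 1), next='b' -> output (1, 'b'), add 'cb' as idx 4
Step 5: w='cc' (idx 3), next='b' -> output (3, 'b'), add 'ccb' as idx 5


Encoded: [(0, 'c'), (0, 'b'), (1, 'c'), (1, 'b'), (3, 'b')]


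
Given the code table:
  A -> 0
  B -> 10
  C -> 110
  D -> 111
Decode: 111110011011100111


Decoding:
111 -> D
110 -> C
0 -> A
110 -> C
111 -> D
0 -> A
0 -> A
111 -> D


Result: DCACDAAD


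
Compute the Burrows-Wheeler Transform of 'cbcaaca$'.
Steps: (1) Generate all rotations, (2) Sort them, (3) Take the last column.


Rotations (sorted):
  0: $cbcaaca -> last char: a
  1: a$cbcaac -> last char: c
  2: aaca$cbc -> last char: c
  3: aca$cbca -> last char: a
  4: bcaaca$c -> last char: c
  5: ca$cbcaa -> last char: a
  6: caaca$cb -> last char: b
  7: cbcaaca$ -> last char: $


BWT = accacab$


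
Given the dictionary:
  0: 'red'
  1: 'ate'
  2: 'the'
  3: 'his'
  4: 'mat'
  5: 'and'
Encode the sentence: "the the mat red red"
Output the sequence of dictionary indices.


Look up each word in the dictionary:
  'the' -> 2
  'the' -> 2
  'mat' -> 4
  'red' -> 0
  'red' -> 0

Encoded: [2, 2, 4, 0, 0]


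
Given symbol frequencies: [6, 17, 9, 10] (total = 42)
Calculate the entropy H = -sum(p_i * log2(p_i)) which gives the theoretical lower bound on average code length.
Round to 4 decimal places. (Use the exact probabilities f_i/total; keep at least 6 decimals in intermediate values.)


Per-symbol terms -p_i * log2(p_i) with p_i = f_i/42:
  p = 6/42 = 0.142857: log2(p) = -2.807355, -p*log2(p) = 0.401051
  p = 17/42 = 0.404762: log2(p) = -1.304855, -p*log2(p) = 0.528155
  p = 9/42 = 0.214286: log2(p) = -2.222392, -p*log2(p) = 0.476227
  p = 10/42 = 0.238095: log2(p) = -2.070389, -p*log2(p) = 0.492950
H = 0.401051 + 0.528155 + 0.476227 + 0.492950 = 1.898383

H = 1.8984 bits/symbol


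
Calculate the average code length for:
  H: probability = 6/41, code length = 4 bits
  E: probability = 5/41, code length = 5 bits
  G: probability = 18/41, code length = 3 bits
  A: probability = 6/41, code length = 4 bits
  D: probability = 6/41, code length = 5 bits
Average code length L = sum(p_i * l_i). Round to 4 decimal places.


Weighted contributions p_i * l_i:
  H: (6/41) * 4 = 24/41
  E: (5/41) * 5 = 25/41
  G: (18/41) * 3 = 54/41
  A: (6/41) * 4 = 24/41
  D: (6/41) * 5 = 30/41
Sum = (24 + 25 + 54 + 24 + 30)/41 = 157/41

L = 157/41 = 3.8293 bits/symbol


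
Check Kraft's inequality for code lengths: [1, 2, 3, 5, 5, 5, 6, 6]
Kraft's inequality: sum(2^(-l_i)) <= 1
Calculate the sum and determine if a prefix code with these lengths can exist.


Sum = 2^(-1) + 2^(-2) + 2^(-3) + 2^(-5) + 2^(-5) + 2^(-5) + 2^(-6) + 2^(-6)
    = 0.5 + 0.25 + 0.125 + 0.03125 + 0.03125 + 0.03125 + 0.015625 + 0.015625
    = 64/64 = 1.0
Since 1.0 <= 1, Kraft's inequality IS satisfied.
A prefix code with these lengths CAN exist.

Kraft sum = 1.0. Satisfied.


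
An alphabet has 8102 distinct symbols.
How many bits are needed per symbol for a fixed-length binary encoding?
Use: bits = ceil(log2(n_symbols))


log2(8102) = 12.9841
Bracket: 2^12 = 4096 < 8102 <= 2^13 = 8192
So ceil(log2(8102)) = 13

bits = ceil(log2(8102)) = ceil(12.9841) = 13 bits


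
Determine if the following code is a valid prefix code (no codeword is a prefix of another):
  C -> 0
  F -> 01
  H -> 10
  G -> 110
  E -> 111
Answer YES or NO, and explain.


Checking each pair (does one codeword prefix another?):
  C='0' vs F='01': prefix -- VIOLATION

NO -- this is NOT a valid prefix code. C (0) is a prefix of F (01).


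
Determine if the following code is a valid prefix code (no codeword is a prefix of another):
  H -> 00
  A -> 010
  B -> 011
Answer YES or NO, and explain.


Checking each pair (does one codeword prefix another?):
  H='00' vs A='010': no prefix
  H='00' vs B='011': no prefix
  A='010' vs H='00': no prefix
  A='010' vs B='011': no prefix
  B='011' vs H='00': no prefix
  B='011' vs A='010': no prefix
No violation found over all pairs.

YES -- this is a valid prefix code. No codeword is a prefix of any other codeword.


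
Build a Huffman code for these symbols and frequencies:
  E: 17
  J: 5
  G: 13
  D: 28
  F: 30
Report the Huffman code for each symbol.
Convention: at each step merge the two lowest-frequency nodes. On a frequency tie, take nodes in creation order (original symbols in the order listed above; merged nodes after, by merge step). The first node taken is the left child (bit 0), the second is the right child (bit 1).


Huffman tree construction:
Step 1: Merge J(5) + G(13) = 18
Step 2: Merge E(17) + (J+G)(18) = 35
Step 3: Merge D(28) + F(30) = 58
Step 4: Merge (E+(J+G))(35) + (D+F)(58) = 93
Read each symbol's code off the tree from the root (left child = 0, right child = 1).

Codes:
  E: 00 (length 2)
  J: 010 (length 3)
  G: 011 (length 3)
  D: 10 (length 2)
  F: 11 (length 2)
Average code length: 204/93 = 2.1935 bits/symbol


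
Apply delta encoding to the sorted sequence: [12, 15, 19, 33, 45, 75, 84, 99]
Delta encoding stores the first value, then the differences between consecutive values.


First value: 12
Deltas:
  15 - 12 = 3
  19 - 15 = 4
  33 - 19 = 14
  45 - 33 = 12
  75 - 45 = 30
  84 - 75 = 9
  99 - 84 = 15


Delta encoded: [12, 3, 4, 14, 12, 30, 9, 15]


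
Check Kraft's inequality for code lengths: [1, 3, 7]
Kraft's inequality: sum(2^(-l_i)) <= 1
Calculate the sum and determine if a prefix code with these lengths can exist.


Sum = 2^(-1) + 2^(-3) + 2^(-7)
    = 0.5 + 0.125 + 0.0078125
    = 81/128 = 0.6328125
Since 0.6328125 <= 1, Kraft's inequality IS satisfied.
A prefix code with these lengths CAN exist.

Kraft sum = 0.6328125. Satisfied.


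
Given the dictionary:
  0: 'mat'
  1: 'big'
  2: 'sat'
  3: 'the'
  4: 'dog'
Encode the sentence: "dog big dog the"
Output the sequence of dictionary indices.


Look up each word in the dictionary:
  'dog' -> 4
  'big' -> 1
  'dog' -> 4
  'the' -> 3

Encoded: [4, 1, 4, 3]


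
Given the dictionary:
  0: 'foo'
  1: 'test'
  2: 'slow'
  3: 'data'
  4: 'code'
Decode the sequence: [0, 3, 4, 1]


Look up each index in the dictionary:
  0 -> 'foo'
  3 -> 'data'
  4 -> 'code'
  1 -> 'test'

Decoded: "foo data code test"


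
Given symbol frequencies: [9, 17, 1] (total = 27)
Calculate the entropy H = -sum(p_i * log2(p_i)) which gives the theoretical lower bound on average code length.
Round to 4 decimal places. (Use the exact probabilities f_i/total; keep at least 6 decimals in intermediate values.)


Per-symbol terms -p_i * log2(p_i) with p_i = f_i/27:
  p = 9/27 = 0.333333: log2(p) = -1.584963, -p*log2(p) = 0.528321
  p = 17/27 = 0.629630: log2(p) = -0.667425, -p*log2(p) = 0.420230
  p = 1/27 = 0.037037: log2(p) = -4.754888, -p*log2(p) = 0.176107
H = 0.528321 + 0.420230 + 0.176107 = 1.124658

H = 1.1247 bits/symbol


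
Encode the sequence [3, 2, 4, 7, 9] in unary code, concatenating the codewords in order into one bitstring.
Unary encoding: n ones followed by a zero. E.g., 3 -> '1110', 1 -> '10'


Encode each number as n ones followed by a terminating 0:
  3 -> 1110 (4 bits)
  2 -> 110 (3 bits)
  4 -> 11110 (5 bits)
  7 -> 11111110 (8 bits)
  9 -> 1111111110 (10 bits)
Total length = 4 + 3 + 5 + 8 + 10 = 30 bits.

Unary([3, 2, 4, 7, 9]) = 111011011110111111101111111110 (30 bits)


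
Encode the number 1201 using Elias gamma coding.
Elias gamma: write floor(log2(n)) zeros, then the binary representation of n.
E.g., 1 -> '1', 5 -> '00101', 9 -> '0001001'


num_bits = floor(log2(1201)) + 1 = 11
leading_zeros = num_bits - 1 = 10
binary(1201) = 10010110001

Elias gamma(1201) = '0000000000' + '10010110001' = 000000000010010110001 (21 bits)


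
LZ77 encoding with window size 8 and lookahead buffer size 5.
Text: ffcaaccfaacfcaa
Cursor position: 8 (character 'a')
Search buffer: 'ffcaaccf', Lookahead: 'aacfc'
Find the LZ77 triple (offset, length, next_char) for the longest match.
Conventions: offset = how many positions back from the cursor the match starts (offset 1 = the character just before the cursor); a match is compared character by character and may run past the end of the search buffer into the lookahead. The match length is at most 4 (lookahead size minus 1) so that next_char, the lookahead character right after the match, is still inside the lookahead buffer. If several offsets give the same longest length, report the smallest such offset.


Try each offset into the search buffer:
  offset=1 (pos 7, char 'f'): match length 0
  offset=2 (pos 6, char 'c'): match length 0
  offset=3 (pos 5, char 'c'): match length 0
  offset=4 (pos 4, char 'a'): match length 1
  offset=5 (pos 3, char 'a'): match length 3
  offset=6 (pos 2, char 'c'): match length 0
  offset=7 (pos 1, char 'f'): match length 0
  offset=8 (pos 0, char 'f'): match length 0
Longest match has length 3 at offset 5.
next_char = character at position 8 + 3 = 11 -> 'f'

Best match: offset=5, length=3 (matching 'aac' starting at position 3)
LZ77 triple: (5, 3, 'f')


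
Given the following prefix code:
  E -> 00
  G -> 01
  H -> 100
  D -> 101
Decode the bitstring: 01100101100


Decoding step by step:
Bits 01 -> G
Bits 100 -> H
Bits 101 -> D
Bits 100 -> H


Decoded message: GHDH


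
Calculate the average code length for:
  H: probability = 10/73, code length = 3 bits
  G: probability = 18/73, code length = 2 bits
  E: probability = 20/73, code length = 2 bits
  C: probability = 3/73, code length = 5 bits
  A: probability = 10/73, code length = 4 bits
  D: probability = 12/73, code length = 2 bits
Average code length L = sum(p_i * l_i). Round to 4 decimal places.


Weighted contributions p_i * l_i:
  H: (10/73) * 3 = 30/73
  G: (18/73) * 2 = 36/73
  E: (20/73) * 2 = 40/73
  C: (3/73) * 5 = 15/73
  A: (10/73) * 4 = 40/73
  D: (12/73) * 2 = 24/73
Sum = (30 + 36 + 40 + 15 + 40 + 24)/73 = 185/73

L = 185/73 = 2.5342 bits/symbol


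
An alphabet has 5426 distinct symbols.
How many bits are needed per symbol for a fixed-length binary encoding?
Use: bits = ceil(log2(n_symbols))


log2(5426) = 12.4057
Bracket: 2^12 = 4096 < 5426 <= 2^13 = 8192
So ceil(log2(5426)) = 13

bits = ceil(log2(5426)) = ceil(12.4057) = 13 bits


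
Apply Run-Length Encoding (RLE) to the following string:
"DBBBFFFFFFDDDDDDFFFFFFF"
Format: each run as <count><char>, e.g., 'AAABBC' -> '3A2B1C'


Scanning runs left to right:
  i=0: run of 'D' x 1 -> '1D'
  i=1: run of 'B' x 3 -> '3B'
  i=4: run of 'F' x 6 -> '6F'
  i=10: run of 'D' x 6 -> '6D'
  i=16: run of 'F' x 7 -> '7F'

RLE = 1D3B6F6D7F


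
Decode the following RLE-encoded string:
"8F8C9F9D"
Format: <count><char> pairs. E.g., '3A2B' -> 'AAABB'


Expanding each <count><char> pair:
  8F -> 'FFFFFFFF'
  8C -> 'CCCCCCCC'
  9F -> 'FFFFFFFFF'
  9D -> 'DDDDDDDDD'

Decoded = FFFFFFFFCCCCCCCCFFFFFFFFFDDDDDDDDD


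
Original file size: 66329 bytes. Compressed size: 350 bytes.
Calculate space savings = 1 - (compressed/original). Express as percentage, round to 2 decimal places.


ratio = compressed/original = 350/66329 = 0.005277
savings = 1 - ratio = 1 - 0.005277 = 0.994723
as a percentage: 0.994723 * 100 = 99.47%

Space savings = 1 - 350/66329 = 99.47%


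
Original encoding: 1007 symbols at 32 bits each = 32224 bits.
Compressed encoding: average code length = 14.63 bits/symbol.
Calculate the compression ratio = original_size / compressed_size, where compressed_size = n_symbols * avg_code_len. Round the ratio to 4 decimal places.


original_size = n_symbols * orig_bits = 1007 * 32 = 32224 bits
compressed_size = n_symbols * avg_code_len = 1007 * 14.63 = 14732.41 bits
ratio = original_size / compressed_size = 32224 / 14732.41 = 2.1873

Compression ratio = 2.1873


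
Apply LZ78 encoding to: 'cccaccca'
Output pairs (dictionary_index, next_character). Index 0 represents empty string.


LZ78 encoding steps:
Dictionary: {0: ''}
Step 1: w='' (idx 0), next='c' -> output (0, 'c'), add 'c' as idx 1
Step 2: w='c' (idx 1), next='c' -> output (1, 'c'), add 'cc' as idx 2
Step 3: w='' (idx 0), next='a' -> output (0, 'a'), add 'a' as idx 3
Step 4: w='cc' (idx 2), next='c' -> output (2, 'c'), add 'ccc' as idx 4
Step 5: w='a' (idx 3), end of input -> output (3, '')


Encoded: [(0, 'c'), (1, 'c'), (0, 'a'), (2, 'c'), (3, '')]


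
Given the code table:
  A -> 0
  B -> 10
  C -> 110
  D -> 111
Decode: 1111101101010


Decoding:
111 -> D
110 -> C
110 -> C
10 -> B
10 -> B


Result: DCCBB


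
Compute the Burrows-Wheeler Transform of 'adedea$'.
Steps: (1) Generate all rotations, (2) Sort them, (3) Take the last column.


Rotations (sorted):
  0: $adedea -> last char: a
  1: a$adede -> last char: e
  2: adedea$ -> last char: $
  3: dea$ade -> last char: e
  4: dedea$a -> last char: a
  5: ea$aded -> last char: d
  6: edea$ad -> last char: d


BWT = ae$eadd


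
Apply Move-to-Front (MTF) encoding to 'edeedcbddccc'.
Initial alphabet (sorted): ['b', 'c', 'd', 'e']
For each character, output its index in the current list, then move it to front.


MTF encoding:
'e': index 3 in ['b', 'c', 'd', 'e'] -> ['e', 'b', 'c', 'd']
'd': index 3 in ['e', 'b', 'c', 'd'] -> ['d', 'e', 'b', 'c']
'e': index 1 in ['d', 'e', 'b', 'c'] -> ['e', 'd', 'b', 'c']
'e': index 0 in ['e', 'd', 'b', 'c'] -> ['e', 'd', 'b', 'c']
'd': index 1 in ['e', 'd', 'b', 'c'] -> ['d', 'e', 'b', 'c']
'c': index 3 in ['d', 'e', 'b', 'c'] -> ['c', 'd', 'e', 'b']
'b': index 3 in ['c', 'd', 'e', 'b'] -> ['b', 'c', 'd', 'e']
'd': index 2 in ['b', 'c', 'd', 'e'] -> ['d', 'b', 'c', 'e']
'd': index 0 in ['d', 'b', 'c', 'e'] -> ['d', 'b', 'c', 'e']
'c': index 2 in ['d', 'b', 'c', 'e'] -> ['c', 'd', 'b', 'e']
'c': index 0 in ['c', 'd', 'b', 'e'] -> ['c', 'd', 'b', 'e']
'c': index 0 in ['c', 'd', 'b', 'e'] -> ['c', 'd', 'b', 'e']


Output: [3, 3, 1, 0, 1, 3, 3, 2, 0, 2, 0, 0]


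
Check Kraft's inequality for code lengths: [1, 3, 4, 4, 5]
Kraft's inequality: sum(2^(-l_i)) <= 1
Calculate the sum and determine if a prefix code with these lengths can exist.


Sum = 2^(-1) + 2^(-3) + 2^(-4) + 2^(-4) + 2^(-5)
    = 0.5 + 0.125 + 0.0625 + 0.0625 + 0.03125
    = 25/32 = 0.78125
Since 0.78125 <= 1, Kraft's inequality IS satisfied.
A prefix code with these lengths CAN exist.

Kraft sum = 0.78125. Satisfied.


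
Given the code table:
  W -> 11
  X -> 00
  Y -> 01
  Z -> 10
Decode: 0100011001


Decoding:
01 -> Y
00 -> X
01 -> Y
10 -> Z
01 -> Y


Result: YXYZY


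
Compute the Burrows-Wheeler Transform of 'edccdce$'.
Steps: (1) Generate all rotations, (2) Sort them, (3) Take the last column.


Rotations (sorted):
  0: $edccdce -> last char: e
  1: ccdce$ed -> last char: d
  2: cdce$edc -> last char: c
  3: ce$edccd -> last char: d
  4: dccdce$e -> last char: e
  5: dce$edcc -> last char: c
  6: e$edccdc -> last char: c
  7: edccdce$ -> last char: $


BWT = edcdecc$


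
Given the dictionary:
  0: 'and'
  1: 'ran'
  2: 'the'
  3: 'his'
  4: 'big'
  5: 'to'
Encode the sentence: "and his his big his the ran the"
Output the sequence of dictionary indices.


Look up each word in the dictionary:
  'and' -> 0
  'his' -> 3
  'his' -> 3
  'big' -> 4
  'his' -> 3
  'the' -> 2
  'ran' -> 1
  'the' -> 2

Encoded: [0, 3, 3, 4, 3, 2, 1, 2]


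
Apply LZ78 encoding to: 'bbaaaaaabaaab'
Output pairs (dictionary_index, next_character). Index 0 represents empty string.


LZ78 encoding steps:
Dictionary: {0: ''}
Step 1: w='' (idx 0), next='b' -> output (0, 'b'), add 'b' as idx 1
Step 2: w='b' (idx 1), next='a' -> output (1, 'a'), add 'ba' as idx 2
Step 3: w='' (idx 0), next='a' -> output (0, 'a'), add 'a' as idx 3
Step 4: w='a' (idx 3), next='a' -> output (3, 'a'), add 'aa' as idx 4
Step 5: w='aa' (idx 4), next='b' -> output (4, 'b'), add 'aab' as idx 5
Step 6: w='aa' (idx 4), next='a' -> output (4, 'a'), add 'aaa' as idx 6
Step 7: w='b' (idx 1), end of input -> output (1, '')


Encoded: [(0, 'b'), (1, 'a'), (0, 'a'), (3, 'a'), (4, 'b'), (4, 'a'), (1, '')]


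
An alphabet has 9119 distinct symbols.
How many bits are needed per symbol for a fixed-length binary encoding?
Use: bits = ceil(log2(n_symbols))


log2(9119) = 13.1547
Bracket: 2^13 = 8192 < 9119 <= 2^14 = 16384
So ceil(log2(9119)) = 14

bits = ceil(log2(9119)) = ceil(13.1547) = 14 bits


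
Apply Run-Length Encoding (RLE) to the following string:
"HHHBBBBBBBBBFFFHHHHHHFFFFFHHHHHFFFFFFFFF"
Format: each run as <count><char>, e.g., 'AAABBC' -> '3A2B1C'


Scanning runs left to right:
  i=0: run of 'H' x 3 -> '3H'
  i=3: run of 'B' x 9 -> '9B'
  i=12: run of 'F' x 3 -> '3F'
  i=15: run of 'H' x 6 -> '6H'
  i=21: run of 'F' x 5 -> '5F'
  i=26: run of 'H' x 5 -> '5H'
  i=31: run of 'F' x 9 -> '9F'

RLE = 3H9B3F6H5F5H9F
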